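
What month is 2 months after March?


March is month 3
3 + 2 = 5

May


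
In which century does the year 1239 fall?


Century = (year - 1) // 100 + 1
= (1239 - 1) // 100 + 1
= 1238 // 100 + 1
= 12 + 1

13th century


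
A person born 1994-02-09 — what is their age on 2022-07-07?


Birth: 1994-02-09
Reference: 2022-07-07
Year difference: 2022 - 1994 = 28

28 years old


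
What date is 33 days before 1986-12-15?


Start: 1986-12-15, subtract 33 days
Back 15 days from December 15 reaches November 30, 1986 -> 18 left
November 1986: 30 - 18 = 12 -> lands on November 12

Result: 1986-11-12


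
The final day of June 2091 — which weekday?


June 2091 has 30 days
Anchor: Jan 1, 2091. With p = 2091 - 1 = 2090: (p + p//4 - p//100 + p//400) mod 7 = (2090 + 522 - 20 + 5) mod 7 = 2597 mod 7 = 0 -> Monday (Mon=0 ... Sun=6)
Days before June (Jan-May): 151; June 1 index = (0 + 151) mod 7 = 4 -> Friday
Last day offset: 30 - 1 = 29 days
Weekday index = (4 + 29) mod 7 = 5

Saturday, June 30


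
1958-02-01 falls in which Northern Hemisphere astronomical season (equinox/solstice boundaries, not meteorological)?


Date: February 1
Astronomical Winter (approx.; exact equinox/solstice day varies by year): December 21 to March 19
February 1 falls within the Winter window

Winter


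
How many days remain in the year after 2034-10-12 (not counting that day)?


Day of year: 285 of 365
Remaining = 365 - 285

80 days


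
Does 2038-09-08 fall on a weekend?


Anchor: Jan 1, 2038. With p = 2038 - 1 = 2037: (p + p//4 - p//100 + p//400) mod 7 = (2037 + 509 - 20 + 5) mod 7 = 2531 mod 7 = 4 -> Friday (Mon=0 ... Sun=6)
Day of year: 251; offset = 250
Weekday index = (4 + 250) mod 7 = 2 -> Wednesday
Weekend days: Saturday, Sunday

No


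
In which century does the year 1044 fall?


Century = (year - 1) // 100 + 1
= (1044 - 1) // 100 + 1
= 1043 // 100 + 1
= 10 + 1

11th century


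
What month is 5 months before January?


January is month 1
1 - 5 = -4; wrap: -4 + 12 = 8

August


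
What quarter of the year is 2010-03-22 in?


Month: March (month 3)
Q1: Jan-Mar, Q2: Apr-Jun, Q3: Jul-Sep, Q4: Oct-Dec

Q1


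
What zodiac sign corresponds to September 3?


Date: September 3
Conventional tropical zodiac dates: Virgo from August 23 onward; Libra starts September 23
September 3 falls within the Virgo range

Virgo


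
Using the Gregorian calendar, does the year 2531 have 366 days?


Gregorian leap year rule: divisible by 4, but not by 100, unless also by 400.
2531 is not divisible by 4 -> not a leap year

No


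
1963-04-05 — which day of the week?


Date: April 5, 1963
Anchor: Jan 1, 1963. With p = 1963 - 1 = 1962: (p + p//4 - p//100 + p//400) mod 7 = (1962 + 490 - 19 + 4) mod 7 = 2437 mod 7 = 1 -> Tuesday (Mon=0 ... Sun=6)
Days before April (Jan-Mar): 90; offset = 90 + 5 - 1 = 94
Weekday index = (1 + 94) mod 7 = 4

Day of the week: Friday


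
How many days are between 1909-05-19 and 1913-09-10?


From 1909-05-19 to 1913-09-10
1909-05-19: days before May = 31 + 28 + 31 + 30 = 120 (1909 is not a leap year); day of year = 120 + 19 = 139
1913-09-10: days before September = 31 + 28 + 31 + 30 + 31 + 30 + 31 + 31 = 243 (1913 is not a leap year); day of year = 243 + 10 = 253
Rest of 1909: 365 - 139 = 226
Full years 1910 (365), 1911 (365), 1912 (366): 1096
Total = 226 + 1096 + 253 = 1575

1575 days


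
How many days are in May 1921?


May 1921

31 days


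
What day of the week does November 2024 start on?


Target: November 1, 2024
Anchor: Jan 1, 2024. With p = 2024 - 1 = 2023: (p + p//4 - p//100 + p//400) mod 7 = (2023 + 505 - 20 + 5) mod 7 = 2513 mod 7 = 0 -> Monday (Mon=0 ... Sun=6)
Days before November (Jan-Oct): 305 days
Weekday index = (0 + 305) mod 7 = 4

Friday


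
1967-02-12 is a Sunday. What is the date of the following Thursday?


Current: Sunday
Target: Thursday
Days ahead: 4

Next Thursday: 1967-02-16


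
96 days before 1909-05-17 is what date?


Start: 1909-05-17, subtract 96 days
Back 17 days from May 17 reaches April 30, 1909 -> 79 left
April 1909 has 30 days -> back to March 31, 1909 -> 49 left
March 1909 has 31 days -> back to February 28, 1909 -> 18 left
February 1909: 28 - 18 = 10 -> lands on February 10

Result: 1909-02-10


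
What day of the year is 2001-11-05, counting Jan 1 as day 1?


Date: November 5, 2001
Days in months 1 through 10: 304
Plus 5 days in November

Day of year: 309


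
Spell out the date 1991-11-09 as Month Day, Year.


ISO 1991-11-09 parses as year=1991, month=11, day=09
Month 11 -> November

November 9, 1991


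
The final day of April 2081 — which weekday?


April 2081 has 30 days
Anchor: Jan 1, 2081. With p = 2081 - 1 = 2080: (p + p//4 - p//100 + p//400) mod 7 = (2080 + 520 - 20 + 5) mod 7 = 2585 mod 7 = 2 -> Wednesday (Mon=0 ... Sun=6)
Days before April (Jan-Mar): 90; April 1 index = (2 + 90) mod 7 = 1 -> Tuesday
Last day offset: 30 - 1 = 29 days
Weekday index = (1 + 29) mod 7 = 2

Wednesday, April 30


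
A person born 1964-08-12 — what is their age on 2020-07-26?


Birth: 1964-08-12
Reference: 2020-07-26
Year difference: 2020 - 1964 = 56
Birthday not yet reached in 2020, subtract 1

55 years old


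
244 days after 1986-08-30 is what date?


Start: 1986-08-30, add 244 days
August 1986 has 31 days: 31 - 30 = 1 day to August 31 -> 243 left
September 1986 has 30 days -> 213 left
October 1986 has 31 days -> 182 left
November 1986 has 30 days -> 152 left
December 1986 has 31 days -> 121 left
January 1987 has 31 days -> 90 left
February 1987 has 28 days -> 62 left
March 1987 has 31 days -> 31 left
April 1987 has 30 days -> 1 left
May 1987: 1 <= 31 -> lands on May 1

Result: 1987-05-01


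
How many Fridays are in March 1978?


March 1978 has 31 days
Anchor: Jan 1, 1978. With p = 1978 - 1 = 1977: (p + p//4 - p//100 + p//400) mod 7 = (1977 + 494 - 19 + 4) mod 7 = 2456 mod 7 = 6 -> Sunday (Mon=0 ... Sun=6)
Days before March (Jan-Feb): 59; March 1 index = (6 + 59) mod 7 = 2 -> Wednesday
First Friday is March 3
Fridays: 3, 10, 17, 24, 31

5 Fridays


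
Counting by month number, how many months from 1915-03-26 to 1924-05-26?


From March 1915 to May 1924
9 years * 12 = 108 months, plus 2 months = 110

110 months


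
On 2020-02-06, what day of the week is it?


Date: February 6, 2020
Anchor: Jan 1, 2020. With p = 2020 - 1 = 2019: (p + p//4 - p//100 + p//400) mod 7 = (2019 + 504 - 20 + 5) mod 7 = 2508 mod 7 = 2 -> Wednesday (Mon=0 ... Sun=6)
Days before February (Jan): 31; offset = 31 + 6 - 1 = 36
Weekday index = (2 + 36) mod 7 = 3

Day of the week: Thursday


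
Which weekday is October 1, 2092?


Target: October 1, 2092
Anchor: Jan 1, 2092. With p = 2092 - 1 = 2091: (p + p//4 - p//100 + p//400) mod 7 = (2091 + 522 - 20 + 5) mod 7 = 2598 mod 7 = 1 -> Tuesday (Mon=0 ... Sun=6)
Days before October (Jan-Sep): 274 days
Weekday index = (1 + 274) mod 7 = 2

Wednesday


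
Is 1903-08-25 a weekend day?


Anchor: Jan 1, 1903. With p = 1903 - 1 = 1902: (p + p//4 - p//100 + p//400) mod 7 = (1902 + 475 - 19 + 4) mod 7 = 2362 mod 7 = 3 -> Thursday (Mon=0 ... Sun=6)
Day of year: 237; offset = 236
Weekday index = (3 + 236) mod 7 = 1 -> Tuesday
Weekend days: Saturday, Sunday

No


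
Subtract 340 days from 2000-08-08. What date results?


Start: 2000-08-08, subtract 340 days
Back 8 days from August 8 reaches July 31, 2000 -> 332 left
July 2000 has 31 days -> back to June 30, 2000 -> 301 left
June 2000 has 30 days -> back to May 31, 2000 -> 271 left
May 2000 has 31 days -> back to April 30, 2000 -> 240 left
April 2000 has 30 days -> back to March 31, 2000 -> 210 left
March 2000 has 31 days -> back to February 29, 2000 -> 179 left
February 2000 has 29 days -> back to January 31, 2000 -> 150 left
January 2000 has 31 days -> back to December 31, 1999 -> 119 left
December 1999 has 31 days -> back to November 30, 1999 -> 88 left
November 1999 has 30 days -> back to October 31, 1999 -> 58 left
October 1999 has 31 days -> back to September 30, 1999 -> 27 left
September 1999: 30 - 27 = 3 -> lands on September 3

Result: 1999-09-03


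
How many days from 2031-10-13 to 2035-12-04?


From 2031-10-13 to 2035-12-04
2031-10-13: days before October = 31 + 28 + 31 + 30 + 31 + 30 + 31 + 31 + 30 = 273 (2031 is not a leap year); day of year = 273 + 13 = 286
2035-12-04: days before December = 31 + 28 + 31 + 30 + 31 + 30 + 31 + 31 + 30 + 31 + 30 = 334 (2035 is not a leap year); day of year = 334 + 4 = 338
Rest of 2031: 365 - 286 = 79
Full years 2032 (366), 2033 (365), 2034 (365): 1096
Total = 79 + 1096 + 338 = 1513

1513 days


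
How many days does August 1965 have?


August 1965

31 days


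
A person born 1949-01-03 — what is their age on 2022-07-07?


Birth: 1949-01-03
Reference: 2022-07-07
Year difference: 2022 - 1949 = 73

73 years old


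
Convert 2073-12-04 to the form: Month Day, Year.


ISO 2073-12-04 parses as year=2073, month=12, day=04
Month 12 -> December

December 4, 2073


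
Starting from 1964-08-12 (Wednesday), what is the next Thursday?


Current: Wednesday
Target: Thursday
Days ahead: 1

Next Thursday: 1964-08-13


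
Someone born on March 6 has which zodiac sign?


Date: March 6
Conventional tropical zodiac dates: Pisces from February 19 onward; Aries starts March 21
March 6 falls within the Pisces range

Pisces


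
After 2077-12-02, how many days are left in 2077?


Day of year: 336 of 365
Remaining = 365 - 336

29 days


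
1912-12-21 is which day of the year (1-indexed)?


Date: December 21, 1912
Days in months 1 through 11: 335
Plus 21 days in December

Day of year: 356


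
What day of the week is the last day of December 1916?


December 1916 has 31 days
Anchor: Jan 1, 1916. With p = 1916 - 1 = 1915: (p + p//4 - p//100 + p//400) mod 7 = (1915 + 478 - 19 + 4) mod 7 = 2378 mod 7 = 5 -> Saturday (Mon=0 ... Sun=6)
Days before December (Jan-Nov): 335; December 1 index = (5 + 335) mod 7 = 4 -> Friday
Last day offset: 31 - 1 = 30 days
Weekday index = (4 + 30) mod 7 = 6

Sunday, December 31


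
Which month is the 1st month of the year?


Month 1 of 12

January


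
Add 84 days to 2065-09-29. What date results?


Start: 2065-09-29, add 84 days
September 2065 has 30 days: 30 - 29 = 1 day to September 30 -> 83 left
October 2065 has 31 days -> 52 left
November 2065 has 30 days -> 22 left
December 2065: 22 <= 31 -> lands on December 22

Result: 2065-12-22


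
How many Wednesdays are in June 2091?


June 2091 has 30 days
Anchor: Jan 1, 2091. With p = 2091 - 1 = 2090: (p + p//4 - p//100 + p//400) mod 7 = (2090 + 522 - 20 + 5) mod 7 = 2597 mod 7 = 0 -> Monday (Mon=0 ... Sun=6)
Days before June (Jan-May): 151; June 1 index = (0 + 151) mod 7 = 4 -> Friday
First Wednesday is June 6
Wednesdays: 6, 13, 20, 27

4 Wednesdays


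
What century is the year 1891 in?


Century = (year - 1) // 100 + 1
= (1891 - 1) // 100 + 1
= 1890 // 100 + 1
= 18 + 1

19th century


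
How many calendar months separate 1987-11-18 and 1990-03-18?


From November 1987 to March 1990
3 years * 12 = 36 months, minus 8 months = 28

28 months


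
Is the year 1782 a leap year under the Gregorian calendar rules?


Gregorian leap year rule: divisible by 4, but not by 100, unless also by 400.
1782 is not divisible by 4 -> not a leap year

No


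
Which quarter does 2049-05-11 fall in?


Month: May (month 5)
Q1: Jan-Mar, Q2: Apr-Jun, Q3: Jul-Sep, Q4: Oct-Dec

Q2


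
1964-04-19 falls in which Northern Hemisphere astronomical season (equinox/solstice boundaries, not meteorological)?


Date: April 19
Astronomical Spring (approx.; exact equinox/solstice day varies by year): March 20 to June 20
April 19 falls within the Spring window

Spring


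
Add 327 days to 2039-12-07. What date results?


Start: 2039-12-07, add 327 days
December 2039 has 31 days: 31 - 7 = 24 days to December 31 -> 303 left
January 2040 has 31 days -> 272 left
February 2040 has 29 days -> 243 left
March 2040 has 31 days -> 212 left
April 2040 has 30 days -> 182 left
May 2040 has 31 days -> 151 left
June 2040 has 30 days -> 121 left
July 2040 has 31 days -> 90 left
August 2040 has 31 days -> 59 left
September 2040 has 30 days -> 29 left
October 2040: 29 <= 31 -> lands on October 29

Result: 2040-10-29


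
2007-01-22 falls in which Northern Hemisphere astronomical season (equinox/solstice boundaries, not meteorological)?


Date: January 22
Astronomical Winter (approx.; exact equinox/solstice day varies by year): December 21 to March 19
January 22 falls within the Winter window

Winter


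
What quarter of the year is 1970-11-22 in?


Month: November (month 11)
Q1: Jan-Mar, Q2: Apr-Jun, Q3: Jul-Sep, Q4: Oct-Dec

Q4


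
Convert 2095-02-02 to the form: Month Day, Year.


ISO 2095-02-02 parses as year=2095, month=02, day=02
Month 2 -> February

February 2, 2095


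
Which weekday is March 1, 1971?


Target: March 1, 1971
Anchor: Jan 1, 1971. With p = 1971 - 1 = 1970: (p + p//4 - p//100 + p//400) mod 7 = (1970 + 492 - 19 + 4) mod 7 = 2447 mod 7 = 4 -> Friday (Mon=0 ... Sun=6)
Days before March (Jan-Feb): 59 days
Weekday index = (4 + 59) mod 7 = 0

Monday


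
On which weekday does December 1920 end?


December 1920 has 31 days
Anchor: Jan 1, 1920. With p = 1920 - 1 = 1919: (p + p//4 - p//100 + p//400) mod 7 = (1919 + 479 - 19 + 4) mod 7 = 2383 mod 7 = 3 -> Thursday (Mon=0 ... Sun=6)
Days before December (Jan-Nov): 335; December 1 index = (3 + 335) mod 7 = 2 -> Wednesday
Last day offset: 31 - 1 = 30 days
Weekday index = (2 + 30) mod 7 = 4

Friday, December 31


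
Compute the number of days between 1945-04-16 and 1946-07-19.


From 1945-04-16 to 1946-07-19
1945-04-16: days before April = 31 + 28 + 31 = 90 (1945 is not a leap year); day of year = 90 + 16 = 106
1946-07-19: days before July = 31 + 28 + 31 + 30 + 31 + 30 = 181 (1946 is not a leap year); day of year = 181 + 19 = 200
Rest of 1945: 365 - 106 = 259
Total = 259 + 200 = 459

459 days


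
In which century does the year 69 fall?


Century = (year - 1) // 100 + 1
= (69 - 1) // 100 + 1
= 68 // 100 + 1
= 0 + 1

1st century


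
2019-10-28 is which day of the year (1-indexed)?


Date: October 28, 2019
Days in months 1 through 9: 273
Plus 28 days in October

Day of year: 301


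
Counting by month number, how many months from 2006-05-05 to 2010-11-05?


From May 2006 to November 2010
4 years * 12 = 48 months, plus 6 months = 54

54 months


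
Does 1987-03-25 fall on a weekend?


Anchor: Jan 1, 1987. With p = 1987 - 1 = 1986: (p + p//4 - p//100 + p//400) mod 7 = (1986 + 496 - 19 + 4) mod 7 = 2467 mod 7 = 3 -> Thursday (Mon=0 ... Sun=6)
Day of year: 84; offset = 83
Weekday index = (3 + 83) mod 7 = 2 -> Wednesday
Weekend days: Saturday, Sunday

No


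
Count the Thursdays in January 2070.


January 2070 has 31 days
Anchor: Jan 1, 2070. With p = 2070 - 1 = 2069: (p + p//4 - p//100 + p//400) mod 7 = (2069 + 517 - 20 + 5) mod 7 = 2571 mod 7 = 2 -> Wednesday (Mon=0 ... Sun=6)
January 1 is the anchor itself -> Wednesday
First Thursday is January 2
Thursdays: 2, 9, 16, 23, 30

5 Thursdays


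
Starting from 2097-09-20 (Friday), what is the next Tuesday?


Current: Friday
Target: Tuesday
Days ahead: 4

Next Tuesday: 2097-09-24


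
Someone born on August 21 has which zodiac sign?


Date: August 21
Conventional tropical zodiac dates: Leo from July 23 onward; Virgo starts August 23
August 21 falls within the Leo range

Leo


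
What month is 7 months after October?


October is month 10
10 + 7 = 17; wrap: 17 - 12 = 5

May


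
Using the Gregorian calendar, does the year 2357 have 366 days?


Gregorian leap year rule: divisible by 4, but not by 100, unless also by 400.
2357 is not divisible by 4 -> not a leap year

No


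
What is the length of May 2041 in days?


May 2041

31 days


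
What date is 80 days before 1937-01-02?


Start: 1937-01-02, subtract 80 days
Back 2 days from January 2 reaches December 31, 1936 -> 78 left
December 1936 has 31 days -> back to November 30, 1936 -> 47 left
November 1936 has 30 days -> back to October 31, 1936 -> 17 left
October 1936: 31 - 17 = 14 -> lands on October 14

Result: 1936-10-14


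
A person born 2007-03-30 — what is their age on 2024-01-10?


Birth: 2007-03-30
Reference: 2024-01-10
Year difference: 2024 - 2007 = 17
Birthday not yet reached in 2024, subtract 1

16 years old


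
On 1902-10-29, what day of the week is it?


Date: October 29, 1902
Anchor: Jan 1, 1902. With p = 1902 - 1 = 1901: (p + p//4 - p//100 + p//400) mod 7 = (1901 + 475 - 19 + 4) mod 7 = 2361 mod 7 = 2 -> Wednesday (Mon=0 ... Sun=6)
Days before October (Jan-Sep): 273; offset = 273 + 29 - 1 = 301
Weekday index = (2 + 301) mod 7 = 2

Day of the week: Wednesday


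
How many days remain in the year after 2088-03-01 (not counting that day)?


Day of year: 61 of 366
Remaining = 366 - 61

305 days


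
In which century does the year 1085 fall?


Century = (year - 1) // 100 + 1
= (1085 - 1) // 100 + 1
= 1084 // 100 + 1
= 10 + 1

11th century


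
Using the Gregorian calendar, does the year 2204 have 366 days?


Gregorian leap year rule: divisible by 4, but not by 100, unless also by 400.
2204 is divisible by 4 but not 100 -> leap year

Yes


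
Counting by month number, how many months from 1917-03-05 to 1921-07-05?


From March 1917 to July 1921
4 years * 12 = 48 months, plus 4 months = 52

52 months


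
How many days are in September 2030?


September 2030

30 days


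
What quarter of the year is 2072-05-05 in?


Month: May (month 5)
Q1: Jan-Mar, Q2: Apr-Jun, Q3: Jul-Sep, Q4: Oct-Dec

Q2


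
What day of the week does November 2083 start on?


Target: November 1, 2083
Anchor: Jan 1, 2083. With p = 2083 - 1 = 2082: (p + p//4 - p//100 + p//400) mod 7 = (2082 + 520 - 20 + 5) mod 7 = 2587 mod 7 = 4 -> Friday (Mon=0 ... Sun=6)
Days before November (Jan-Oct): 304 days
Weekday index = (4 + 304) mod 7 = 0

Monday


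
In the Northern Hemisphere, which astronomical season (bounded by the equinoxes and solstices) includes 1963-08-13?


Date: August 13
Astronomical Summer (approx.; exact equinox/solstice day varies by year): June 21 to September 21
August 13 falls within the Summer window

Summer


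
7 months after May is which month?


May is month 5
5 + 7 = 12

December


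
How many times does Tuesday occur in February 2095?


February 2095 has 28 days
Anchor: Jan 1, 2095. With p = 2095 - 1 = 2094: (p + p//4 - p//100 + p//400) mod 7 = (2094 + 523 - 20 + 5) mod 7 = 2602 mod 7 = 5 -> Saturday (Mon=0 ... Sun=6)
Days before February (Jan): 31; February 1 index = (5 + 31) mod 7 = 1 -> Tuesday
First Tuesday is February 1
Tuesdays: 1, 8, 15, 22

4 Tuesdays


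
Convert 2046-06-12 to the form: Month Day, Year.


ISO 2046-06-12 parses as year=2046, month=06, day=12
Month 6 -> June

June 12, 2046


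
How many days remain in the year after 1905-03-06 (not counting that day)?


Day of year: 65 of 365
Remaining = 365 - 65

300 days


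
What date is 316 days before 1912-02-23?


Start: 1912-02-23, subtract 316 days
Back 23 days from February 23 reaches January 31, 1912 -> 293 left
January 1912 has 31 days -> back to December 31, 1911 -> 262 left
December 1911 has 31 days -> back to November 30, 1911 -> 231 left
November 1911 has 30 days -> back to October 31, 1911 -> 201 left
October 1911 has 31 days -> back to September 30, 1911 -> 170 left
September 1911 has 30 days -> back to August 31, 1911 -> 140 left
August 1911 has 31 days -> back to July 31, 1911 -> 109 left
July 1911 has 31 days -> back to June 30, 1911 -> 78 left
June 1911 has 30 days -> back to May 31, 1911 -> 48 left
May 1911 has 31 days -> back to April 30, 1911 -> 17 left
April 1911: 30 - 17 = 13 -> lands on April 13

Result: 1911-04-13


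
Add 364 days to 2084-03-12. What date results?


Start: 2084-03-12, add 364 days
March 2084 has 31 days: 31 - 12 = 19 days to March 31 -> 345 left
April 2084 has 30 days -> 315 left
May 2084 has 31 days -> 284 left
June 2084 has 30 days -> 254 left
July 2084 has 31 days -> 223 left
August 2084 has 31 days -> 192 left
September 2084 has 30 days -> 162 left
October 2084 has 31 days -> 131 left
November 2084 has 30 days -> 101 left
December 2084 has 31 days -> 70 left
January 2085 has 31 days -> 39 left
February 2085 has 28 days -> 11 left
March 2085: 11 <= 31 -> lands on March 11

Result: 2085-03-11


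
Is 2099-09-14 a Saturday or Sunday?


Anchor: Jan 1, 2099. With p = 2099 - 1 = 2098: (p + p//4 - p//100 + p//400) mod 7 = (2098 + 524 - 20 + 5) mod 7 = 2607 mod 7 = 3 -> Thursday (Mon=0 ... Sun=6)
Day of year: 257; offset = 256
Weekday index = (3 + 256) mod 7 = 0 -> Monday
Weekend days: Saturday, Sunday

No


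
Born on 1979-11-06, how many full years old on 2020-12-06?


Birth: 1979-11-06
Reference: 2020-12-06
Year difference: 2020 - 1979 = 41

41 years old


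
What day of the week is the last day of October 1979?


October 1979 has 31 days
Anchor: Jan 1, 1979. With p = 1979 - 1 = 1978: (p + p//4 - p//100 + p//400) mod 7 = (1978 + 494 - 19 + 4) mod 7 = 2457 mod 7 = 0 -> Monday (Mon=0 ... Sun=6)
Days before October (Jan-Sep): 273; October 1 index = (0 + 273) mod 7 = 0 -> Monday
Last day offset: 31 - 1 = 30 days
Weekday index = (0 + 30) mod 7 = 2

Wednesday, October 31


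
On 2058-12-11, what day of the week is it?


Date: December 11, 2058
Anchor: Jan 1, 2058. With p = 2058 - 1 = 2057: (p + p//4 - p//100 + p//400) mod 7 = (2057 + 514 - 20 + 5) mod 7 = 2556 mod 7 = 1 -> Tuesday (Mon=0 ... Sun=6)
Days before December (Jan-Nov): 334; offset = 334 + 11 - 1 = 344
Weekday index = (1 + 344) mod 7 = 2

Day of the week: Wednesday


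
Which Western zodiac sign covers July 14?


Date: July 14
Conventional tropical zodiac dates: Cancer from June 21 onward; Leo starts July 23
July 14 falls within the Cancer range

Cancer


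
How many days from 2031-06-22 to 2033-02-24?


From 2031-06-22 to 2033-02-24
2031-06-22: days before June = 31 + 28 + 31 + 30 + 31 = 151 (2031 is not a leap year); day of year = 151 + 22 = 173
2033-02-24: days before February = 31; day of year = 31 + 24 = 55
Rest of 2031: 365 - 173 = 192
Full years 2032 (366): 366
Total = 192 + 366 + 55 = 613

613 days


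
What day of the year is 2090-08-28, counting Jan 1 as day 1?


Date: August 28, 2090
Days in months 1 through 7: 212
Plus 28 days in August

Day of year: 240


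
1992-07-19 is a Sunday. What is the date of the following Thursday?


Current: Sunday
Target: Thursday
Days ahead: 4

Next Thursday: 1992-07-23


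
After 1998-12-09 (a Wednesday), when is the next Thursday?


Current: Wednesday
Target: Thursday
Days ahead: 1

Next Thursday: 1998-12-10


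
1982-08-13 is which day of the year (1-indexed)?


Date: August 13, 1982
Days in months 1 through 7: 212
Plus 13 days in August

Day of year: 225


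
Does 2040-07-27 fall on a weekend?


Anchor: Jan 1, 2040. With p = 2040 - 1 = 2039: (p + p//4 - p//100 + p//400) mod 7 = (2039 + 509 - 20 + 5) mod 7 = 2533 mod 7 = 6 -> Sunday (Mon=0 ... Sun=6)
Day of year: 209; offset = 208
Weekday index = (6 + 208) mod 7 = 4 -> Friday
Weekend days: Saturday, Sunday

No


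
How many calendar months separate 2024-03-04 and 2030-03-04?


From March 2024 to March 2030
6 years * 12 = 72 months = 72

72 months


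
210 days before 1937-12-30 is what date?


Start: 1937-12-30, subtract 210 days
Back 30 days from December 30 reaches November 30, 1937 -> 180 left
November 1937 has 30 days -> back to October 31, 1937 -> 150 left
October 1937 has 31 days -> back to September 30, 1937 -> 119 left
September 1937 has 30 days -> back to August 31, 1937 -> 89 left
August 1937 has 31 days -> back to July 31, 1937 -> 58 left
July 1937 has 31 days -> back to June 30, 1937 -> 27 left
June 1937: 30 - 27 = 3 -> lands on June 3

Result: 1937-06-03


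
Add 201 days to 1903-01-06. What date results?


Start: 1903-01-06, add 201 days
January 1903 has 31 days: 31 - 6 = 25 days to January 31 -> 176 left
February 1903 has 28 days -> 148 left
March 1903 has 31 days -> 117 left
April 1903 has 30 days -> 87 left
May 1903 has 31 days -> 56 left
June 1903 has 30 days -> 26 left
July 1903: 26 <= 31 -> lands on July 26

Result: 1903-07-26


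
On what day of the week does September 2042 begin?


Target: September 1, 2042
Anchor: Jan 1, 2042. With p = 2042 - 1 = 2041: (p + p//4 - p//100 + p//400) mod 7 = (2041 + 510 - 20 + 5) mod 7 = 2536 mod 7 = 2 -> Wednesday (Mon=0 ... Sun=6)
Days before September (Jan-Aug): 243 days
Weekday index = (2 + 243) mod 7 = 0

Monday


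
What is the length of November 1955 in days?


November 1955

30 days


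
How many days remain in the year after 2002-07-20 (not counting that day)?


Day of year: 201 of 365
Remaining = 365 - 201

164 days


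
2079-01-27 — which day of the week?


Date: January 27, 2079
Anchor: Jan 1, 2079. With p = 2079 - 1 = 2078: (p + p//4 - p//100 + p//400) mod 7 = (2078 + 519 - 20 + 5) mod 7 = 2582 mod 7 = 6 -> Sunday (Mon=0 ... Sun=6)
Days into year = 27 - 1 = 26
Weekday index = (6 + 26) mod 7 = 4

Day of the week: Friday


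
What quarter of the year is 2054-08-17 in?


Month: August (month 8)
Q1: Jan-Mar, Q2: Apr-Jun, Q3: Jul-Sep, Q4: Oct-Dec

Q3


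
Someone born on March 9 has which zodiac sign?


Date: March 9
Conventional tropical zodiac dates: Pisces from February 19 onward; Aries starts March 21
March 9 falls within the Pisces range

Pisces


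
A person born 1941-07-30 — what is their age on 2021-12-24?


Birth: 1941-07-30
Reference: 2021-12-24
Year difference: 2021 - 1941 = 80

80 years old


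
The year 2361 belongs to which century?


Century = (year - 1) // 100 + 1
= (2361 - 1) // 100 + 1
= 2360 // 100 + 1
= 23 + 1

24th century


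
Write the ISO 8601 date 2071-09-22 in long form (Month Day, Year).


ISO 2071-09-22 parses as year=2071, month=09, day=22
Month 9 -> September

September 22, 2071


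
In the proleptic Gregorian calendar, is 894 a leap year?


Gregorian leap year rule: divisible by 4, but not by 100, unless also by 400.
894 is not divisible by 4 -> not a leap year

No


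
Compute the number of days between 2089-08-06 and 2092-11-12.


From 2089-08-06 to 2092-11-12
2089-08-06: days before August = 31 + 28 + 31 + 30 + 31 + 30 + 31 = 212 (2089 is not a leap year); day of year = 212 + 6 = 218
2092-11-12: days before November = 31 + 29 + 31 + 30 + 31 + 30 + 31 + 31 + 30 + 31 = 305 (2092 is a leap year); day of year = 305 + 12 = 317
Rest of 2089: 365 - 218 = 147
Full years 2090 (365), 2091 (365): 730
Total = 147 + 730 + 317 = 1194

1194 days


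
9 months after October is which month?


October is month 10
10 + 9 = 19; wrap: 19 - 12 = 7

July


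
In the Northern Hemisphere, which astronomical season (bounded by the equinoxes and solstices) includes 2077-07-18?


Date: July 18
Astronomical Summer (approx.; exact equinox/solstice day varies by year): June 21 to September 21
July 18 falls within the Summer window

Summer


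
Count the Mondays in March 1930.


March 1930 has 31 days
Anchor: Jan 1, 1930. With p = 1930 - 1 = 1929: (p + p//4 - p//100 + p//400) mod 7 = (1929 + 482 - 19 + 4) mod 7 = 2396 mod 7 = 2 -> Wednesday (Mon=0 ... Sun=6)
Days before March (Jan-Feb): 59; March 1 index = (2 + 59) mod 7 = 5 -> Saturday
First Monday is March 3
Mondays: 3, 10, 17, 24, 31

5 Mondays


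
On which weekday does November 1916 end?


November 1916 has 30 days
Anchor: Jan 1, 1916. With p = 1916 - 1 = 1915: (p + p//4 - p//100 + p//400) mod 7 = (1915 + 478 - 19 + 4) mod 7 = 2378 mod 7 = 5 -> Saturday (Mon=0 ... Sun=6)
Days before November (Jan-Oct): 305; November 1 index = (5 + 305) mod 7 = 2 -> Wednesday
Last day offset: 30 - 1 = 29 days
Weekday index = (2 + 29) mod 7 = 3

Thursday, November 30


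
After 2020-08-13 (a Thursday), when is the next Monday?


Current: Thursday
Target: Monday
Days ahead: 4

Next Monday: 2020-08-17


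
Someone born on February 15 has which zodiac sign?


Date: February 15
Conventional tropical zodiac dates: Aquarius from January 20 onward; Pisces starts February 19
February 15 falls within the Aquarius range

Aquarius


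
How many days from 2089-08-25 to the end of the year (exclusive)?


Day of year: 237 of 365
Remaining = 365 - 237

128 days


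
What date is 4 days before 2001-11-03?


Start: 2001-11-03, subtract 4 days
Back 3 days from November 3 reaches October 31, 2001 -> 1 left
October 2001: 31 - 1 = 30 -> lands on October 30

Result: 2001-10-30


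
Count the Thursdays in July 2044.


July 2044 has 31 days
Anchor: Jan 1, 2044. With p = 2044 - 1 = 2043: (p + p//4 - p//100 + p//400) mod 7 = (2043 + 510 - 20 + 5) mod 7 = 2538 mod 7 = 4 -> Friday (Mon=0 ... Sun=6)
Days before July (Jan-Jun): 182; July 1 index = (4 + 182) mod 7 = 4 -> Friday
First Thursday is July 7
Thursdays: 7, 14, 21, 28

4 Thursdays


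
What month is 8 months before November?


November is month 11
11 - 8 = 3

March


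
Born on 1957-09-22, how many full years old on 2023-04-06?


Birth: 1957-09-22
Reference: 2023-04-06
Year difference: 2023 - 1957 = 66
Birthday not yet reached in 2023, subtract 1

65 years old


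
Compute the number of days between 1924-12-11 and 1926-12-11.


From 1924-12-11 to 1926-12-11
1924-12-11: days before December = 31 + 29 + 31 + 30 + 31 + 30 + 31 + 31 + 30 + 31 + 30 = 335 (1924 is a leap year); day of year = 335 + 11 = 346
1926-12-11: days before December = 31 + 28 + 31 + 30 + 31 + 30 + 31 + 31 + 30 + 31 + 30 = 334 (1926 is not a leap year); day of year = 334 + 11 = 345
Rest of 1924: 366 - 346 = 20
Full years 1925 (365): 365
Total = 20 + 365 + 345 = 730

730 days


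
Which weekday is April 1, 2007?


Target: April 1, 2007
Anchor: Jan 1, 2007. With p = 2007 - 1 = 2006: (p + p//4 - p//100 + p//400) mod 7 = (2006 + 501 - 20 + 5) mod 7 = 2492 mod 7 = 0 -> Monday (Mon=0 ... Sun=6)
Days before April (Jan-Mar): 90 days
Weekday index = (0 + 90) mod 7 = 6

Sunday


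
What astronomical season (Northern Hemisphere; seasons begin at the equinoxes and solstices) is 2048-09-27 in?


Date: September 27
Astronomical Autumn (approx.; exact equinox/solstice day varies by year): September 22 to December 20
September 27 falls within the Autumn window

Autumn


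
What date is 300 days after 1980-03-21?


Start: 1980-03-21, add 300 days
March 1980 has 31 days: 31 - 21 = 10 days to March 31 -> 290 left
April 1980 has 30 days -> 260 left
May 1980 has 31 days -> 229 left
June 1980 has 30 days -> 199 left
July 1980 has 31 days -> 168 left
August 1980 has 31 days -> 137 left
September 1980 has 30 days -> 107 left
October 1980 has 31 days -> 76 left
November 1980 has 30 days -> 46 left
December 1980 has 31 days -> 15 left
January 1981: 15 <= 31 -> lands on January 15

Result: 1981-01-15


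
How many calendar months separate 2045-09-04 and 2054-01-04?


From September 2045 to January 2054
9 years * 12 = 108 months, minus 8 months = 100

100 months


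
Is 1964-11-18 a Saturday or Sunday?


Anchor: Jan 1, 1964. With p = 1964 - 1 = 1963: (p + p//4 - p//100 + p//400) mod 7 = (1963 + 490 - 19 + 4) mod 7 = 2438 mod 7 = 2 -> Wednesday (Mon=0 ... Sun=6)
Day of year: 323; offset = 322
Weekday index = (2 + 322) mod 7 = 2 -> Wednesday
Weekend days: Saturday, Sunday

No


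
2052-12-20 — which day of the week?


Date: December 20, 2052
Anchor: Jan 1, 2052. With p = 2052 - 1 = 2051: (p + p//4 - p//100 + p//400) mod 7 = (2051 + 512 - 20 + 5) mod 7 = 2548 mod 7 = 0 -> Monday (Mon=0 ... Sun=6)
Days before December (Jan-Nov): 335; offset = 335 + 20 - 1 = 354
Weekday index = (0 + 354) mod 7 = 4

Day of the week: Friday


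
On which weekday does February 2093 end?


February 2093 has 28 days
Anchor: Jan 1, 2093. With p = 2093 - 1 = 2092: (p + p//4 - p//100 + p//400) mod 7 = (2092 + 523 - 20 + 5) mod 7 = 2600 mod 7 = 3 -> Thursday (Mon=0 ... Sun=6)
Days before February (Jan): 31; February 1 index = (3 + 31) mod 7 = 6 -> Sunday
Last day offset: 28 - 1 = 27 days
Weekday index = (6 + 27) mod 7 = 5

Saturday, February 28


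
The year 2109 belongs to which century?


Century = (year - 1) // 100 + 1
= (2109 - 1) // 100 + 1
= 2108 // 100 + 1
= 21 + 1

22nd century


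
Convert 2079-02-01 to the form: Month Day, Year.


ISO 2079-02-01 parses as year=2079, month=02, day=01
Month 2 -> February

February 1, 2079


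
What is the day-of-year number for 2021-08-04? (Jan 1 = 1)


Date: August 4, 2021
Days in months 1 through 7: 212
Plus 4 days in August

Day of year: 216


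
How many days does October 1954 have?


October 1954

31 days


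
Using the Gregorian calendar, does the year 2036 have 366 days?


Gregorian leap year rule: divisible by 4, but not by 100, unless also by 400.
2036 is divisible by 4 but not 100 -> leap year

Yes


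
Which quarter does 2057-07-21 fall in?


Month: July (month 7)
Q1: Jan-Mar, Q2: Apr-Jun, Q3: Jul-Sep, Q4: Oct-Dec

Q3


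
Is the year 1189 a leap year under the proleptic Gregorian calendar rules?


Gregorian leap year rule: divisible by 4, but not by 100, unless also by 400.
1189 is not divisible by 4 -> not a leap year

No


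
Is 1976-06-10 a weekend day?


Anchor: Jan 1, 1976. With p = 1976 - 1 = 1975: (p + p//4 - p//100 + p//400) mod 7 = (1975 + 493 - 19 + 4) mod 7 = 2453 mod 7 = 3 -> Thursday (Mon=0 ... Sun=6)
Day of year: 162; offset = 161
Weekday index = (3 + 161) mod 7 = 3 -> Thursday
Weekend days: Saturday, Sunday

No


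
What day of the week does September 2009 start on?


Target: September 1, 2009
Anchor: Jan 1, 2009. With p = 2009 - 1 = 2008: (p + p//4 - p//100 + p//400) mod 7 = (2008 + 502 - 20 + 5) mod 7 = 2495 mod 7 = 3 -> Thursday (Mon=0 ... Sun=6)
Days before September (Jan-Aug): 243 days
Weekday index = (3 + 243) mod 7 = 1

Tuesday


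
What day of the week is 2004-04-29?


Date: April 29, 2004
Anchor: Jan 1, 2004. With p = 2004 - 1 = 2003: (p + p//4 - p//100 + p//400) mod 7 = (2003 + 500 - 20 + 5) mod 7 = 2488 mod 7 = 3 -> Thursday (Mon=0 ... Sun=6)
Days before April (Jan-Mar): 91; offset = 91 + 29 - 1 = 119
Weekday index = (3 + 119) mod 7 = 3

Day of the week: Thursday


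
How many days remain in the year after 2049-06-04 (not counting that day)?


Day of year: 155 of 365
Remaining = 365 - 155

210 days


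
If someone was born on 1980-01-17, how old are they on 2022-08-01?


Birth: 1980-01-17
Reference: 2022-08-01
Year difference: 2022 - 1980 = 42

42 years old


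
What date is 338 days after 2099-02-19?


Start: 2099-02-19, add 338 days
February 2099 has 28 days: 28 - 19 = 9 days to February 28 -> 329 left
March 2099 has 31 days -> 298 left
April 2099 has 30 days -> 268 left
May 2099 has 31 days -> 237 left
June 2099 has 30 days -> 207 left
July 2099 has 31 days -> 176 left
August 2099 has 31 days -> 145 left
September 2099 has 30 days -> 115 left
October 2099 has 31 days -> 84 left
November 2099 has 30 days -> 54 left
December 2099 has 31 days -> 23 left
January 2100: 23 <= 31 -> lands on January 23

Result: 2100-01-23


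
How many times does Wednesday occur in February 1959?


February 1959 has 28 days
Anchor: Jan 1, 1959. With p = 1959 - 1 = 1958: (p + p//4 - p//100 + p//400) mod 7 = (1958 + 489 - 19 + 4) mod 7 = 2432 mod 7 = 3 -> Thursday (Mon=0 ... Sun=6)
Days before February (Jan): 31; February 1 index = (3 + 31) mod 7 = 6 -> Sunday
First Wednesday is February 4
Wednesdays: 4, 11, 18, 25

4 Wednesdays


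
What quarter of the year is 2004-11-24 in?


Month: November (month 11)
Q1: Jan-Mar, Q2: Apr-Jun, Q3: Jul-Sep, Q4: Oct-Dec

Q4


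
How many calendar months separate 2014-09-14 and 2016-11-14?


From September 2014 to November 2016
2 years * 12 = 24 months, plus 2 months = 26

26 months


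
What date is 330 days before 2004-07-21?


Start: 2004-07-21, subtract 330 days
Back 21 days from July 21 reaches June 30, 2004 -> 309 left
June 2004 has 30 days -> back to May 31, 2004 -> 279 left
May 2004 has 31 days -> back to April 30, 2004 -> 248 left
April 2004 has 30 days -> back to March 31, 2004 -> 218 left
March 2004 has 31 days -> back to February 29, 2004 -> 187 left
February 2004 has 29 days -> back to January 31, 2004 -> 158 left
January 2004 has 31 days -> back to December 31, 2003 -> 127 left
December 2003 has 31 days -> back to November 30, 2003 -> 96 left
November 2003 has 30 days -> back to October 31, 2003 -> 66 left
October 2003 has 31 days -> back to September 30, 2003 -> 35 left
September 2003 has 30 days -> back to August 31, 2003 -> 5 left
August 2003: 31 - 5 = 26 -> lands on August 26

Result: 2003-08-26


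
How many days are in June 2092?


June 2092

30 days


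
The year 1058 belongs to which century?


Century = (year - 1) // 100 + 1
= (1058 - 1) // 100 + 1
= 1057 // 100 + 1
= 10 + 1

11th century


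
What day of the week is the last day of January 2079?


January 2079 has 31 days
Anchor: Jan 1, 2079. With p = 2079 - 1 = 2078: (p + p//4 - p//100 + p//400) mod 7 = (2078 + 519 - 20 + 5) mod 7 = 2582 mod 7 = 6 -> Sunday (Mon=0 ... Sun=6)
January 1 is the anchor itself -> Sunday
Last day offset: 31 - 1 = 30 days
Weekday index = (6 + 30) mod 7 = 1

Tuesday, January 31


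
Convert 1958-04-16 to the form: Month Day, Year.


ISO 1958-04-16 parses as year=1958, month=04, day=16
Month 4 -> April

April 16, 1958


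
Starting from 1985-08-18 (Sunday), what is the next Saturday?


Current: Sunday
Target: Saturday
Days ahead: 6

Next Saturday: 1985-08-24


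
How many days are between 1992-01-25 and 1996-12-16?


From 1992-01-25 to 1996-12-16
1992-01-25: day of year = 25
1996-12-16: days before December = 31 + 29 + 31 + 30 + 31 + 30 + 31 + 31 + 30 + 31 + 30 = 335 (1996 is a leap year); day of year = 335 + 16 = 351
Rest of 1992: 366 - 25 = 341
Full years 1993 (365), 1994 (365), 1995 (365): 1095
Total = 341 + 1095 + 351 = 1787

1787 days


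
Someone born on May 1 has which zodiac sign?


Date: May 1
Conventional tropical zodiac dates: Taurus from April 20 onward; Gemini starts May 21
May 1 falls within the Taurus range

Taurus


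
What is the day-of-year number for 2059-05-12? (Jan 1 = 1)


Date: May 12, 2059
Days in months 1 through 4: 120
Plus 12 days in May

Day of year: 132


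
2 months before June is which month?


June is month 6
6 - 2 = 4

April


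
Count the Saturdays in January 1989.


January 1989 has 31 days
Anchor: Jan 1, 1989. With p = 1989 - 1 = 1988: (p + p//4 - p//100 + p//400) mod 7 = (1988 + 497 - 19 + 4) mod 7 = 2470 mod 7 = 6 -> Sunday (Mon=0 ... Sun=6)
January 1 is the anchor itself -> Sunday
First Saturday is January 7
Saturdays: 7, 14, 21, 28

4 Saturdays


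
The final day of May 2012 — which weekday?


May 2012 has 31 days
Anchor: Jan 1, 2012. With p = 2012 - 1 = 2011: (p + p//4 - p//100 + p//400) mod 7 = (2011 + 502 - 20 + 5) mod 7 = 2498 mod 7 = 6 -> Sunday (Mon=0 ... Sun=6)
Days before May (Jan-Apr): 121; May 1 index = (6 + 121) mod 7 = 1 -> Tuesday
Last day offset: 31 - 1 = 30 days
Weekday index = (1 + 30) mod 7 = 3

Thursday, May 31


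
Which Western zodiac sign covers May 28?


Date: May 28
Conventional tropical zodiac dates: Gemini from May 21 onward; Cancer starts June 21
May 28 falls within the Gemini range

Gemini


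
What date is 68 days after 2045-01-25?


Start: 2045-01-25, add 68 days
January 2045 has 31 days: 31 - 25 = 6 days to January 31 -> 62 left
February 2045 has 28 days -> 34 left
March 2045 has 31 days -> 3 left
April 2045: 3 <= 30 -> lands on April 3

Result: 2045-04-03


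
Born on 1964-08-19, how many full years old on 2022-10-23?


Birth: 1964-08-19
Reference: 2022-10-23
Year difference: 2022 - 1964 = 58

58 years old
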